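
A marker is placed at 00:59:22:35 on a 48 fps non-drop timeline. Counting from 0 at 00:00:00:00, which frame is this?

Total seconds to the label: (0 × 3600 + 59 × 60 + 22) = 3562.
Frame index = 3562 × 48 + 35 = 171011.

frame 171011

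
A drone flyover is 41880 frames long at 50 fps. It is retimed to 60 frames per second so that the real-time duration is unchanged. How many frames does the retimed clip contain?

Target frames = source frames × (target rate / source rate) = 41880 × (60)/(50) = 41880 × 6/5 = 50256.

50256 frames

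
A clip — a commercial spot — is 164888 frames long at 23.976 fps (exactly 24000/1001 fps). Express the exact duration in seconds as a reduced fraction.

20631611/3000 seconds

Running time = 164888 ÷ (24000/1001) = 164888 × 1001/24000 = 20631611/3000 s.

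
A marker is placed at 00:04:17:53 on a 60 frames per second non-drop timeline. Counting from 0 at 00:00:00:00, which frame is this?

frame 15473

Total seconds to the label: (0 × 3600 + 4 × 60 + 17) = 257.
Frame index = 257 × 60 + 53 = 15473.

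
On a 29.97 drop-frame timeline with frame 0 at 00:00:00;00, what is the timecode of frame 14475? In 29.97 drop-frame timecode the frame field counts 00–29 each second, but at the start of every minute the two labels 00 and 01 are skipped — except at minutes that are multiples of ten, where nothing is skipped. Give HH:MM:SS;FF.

00:08:03;01

Ten DF minutes hold 17982 frames, so frame 14475 lies in block 0 (frames 0–17981) with 14475 frames into that block.
The block's first minute is 1800 frames and the rest 1798 each; 14475 frames reaches minute 8, so 0 × 18 + 8 × 2 = 16 labels have been skipped so far.
Adding those back, label number 14475 + 16 = 14491 at 30 labels/s is 483 s + 1 f = 0 h 8 min 3 s frame 1, i.e. 00:08:03;01.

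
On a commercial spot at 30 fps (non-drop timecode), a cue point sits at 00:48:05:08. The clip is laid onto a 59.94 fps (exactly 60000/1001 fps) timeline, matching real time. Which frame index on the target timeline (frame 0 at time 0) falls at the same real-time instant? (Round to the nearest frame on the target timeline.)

frame 172943

Source frame index: (0×3600 + 48×60 + 5) × 30 + 8 = 86558.
Real time: 86558 / (30) = 43279/15 s.
Target frame: (43279/15) × (60000/1001) = 173116000/1001 ≈ 172943.057 → 172943.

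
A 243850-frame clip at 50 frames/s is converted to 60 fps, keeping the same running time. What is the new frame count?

Target frames = source frames × (target rate / source rate) = 243850 × (60)/(50) = 243850 × 6/5 = 292620.

292620 frames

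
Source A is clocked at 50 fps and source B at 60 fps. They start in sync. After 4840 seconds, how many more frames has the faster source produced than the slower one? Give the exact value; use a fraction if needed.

48400 frames

A emits 50 × 4840 = 242000 frames; B emits 60 × 4840 = 290400.
Difference = 48400 frames; B is ahead of A.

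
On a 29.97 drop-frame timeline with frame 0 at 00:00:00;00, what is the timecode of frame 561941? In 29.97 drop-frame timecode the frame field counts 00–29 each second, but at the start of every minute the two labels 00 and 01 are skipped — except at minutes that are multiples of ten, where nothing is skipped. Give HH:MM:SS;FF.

Ten DF minutes hold 17982 frames, so frame 561941 lies in block 31 (frames 557442–575423) with 4499 frames into that block.
The block's first minute is 1800 frames and the rest 1798 each; 4499 frames reaches minute 2, so 31 × 18 + 2 × 2 = 562 labels have been skipped so far.
Adding those back, label number 561941 + 562 = 562503 at 30 labels/s is 18750 s + 3 f = 5 h 12 min 30 s frame 3, i.e. 05:12:30;03.

05:12:30;03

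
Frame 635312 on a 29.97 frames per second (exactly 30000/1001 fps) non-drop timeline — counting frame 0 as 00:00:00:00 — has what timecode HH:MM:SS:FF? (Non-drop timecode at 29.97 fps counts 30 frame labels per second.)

05:52:57:02

635312 ÷ 30 = 21177 full seconds, remainder 2 frames.
21177 s = 5 h 52 min 57 s.
Timecode: 05:52:57:02.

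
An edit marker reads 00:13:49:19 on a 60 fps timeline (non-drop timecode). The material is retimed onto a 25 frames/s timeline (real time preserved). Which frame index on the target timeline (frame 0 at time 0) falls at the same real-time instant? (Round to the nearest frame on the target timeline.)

frame 20733

Source frame index: (0×3600 + 13×60 + 49) × 60 + 19 = 49759.
Real time: 49759 / (60) = 49759/60 s.
Target frame: (49759/60) × (25) = 248795/12 ≈ 20732.917 → 20733.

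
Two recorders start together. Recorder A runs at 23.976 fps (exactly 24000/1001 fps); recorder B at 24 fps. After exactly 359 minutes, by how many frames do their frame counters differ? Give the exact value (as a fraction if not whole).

359 min = 21540 s.
A emits 24000/1001 × 21540 = 516960000/1001 frames; B emits 24 × 21540 = 516960.
Difference = 516960/1001 frames (≈ 516.4436); B is ahead of A.

516960/1001 frames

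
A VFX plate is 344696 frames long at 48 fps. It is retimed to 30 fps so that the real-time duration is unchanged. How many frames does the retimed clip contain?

Target frames = source frames × (target rate / source rate) = 344696 × (30)/(48) = 344696 × 5/8 = 215435.

215435 frames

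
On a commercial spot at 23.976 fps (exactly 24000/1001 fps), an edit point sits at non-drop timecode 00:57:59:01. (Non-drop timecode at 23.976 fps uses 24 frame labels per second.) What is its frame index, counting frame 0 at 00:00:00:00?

83497

Total seconds to the label: (0 × 3600 + 57 × 60 + 59) = 3479.
Frame index = 3479 × 24 + 1 = 83497.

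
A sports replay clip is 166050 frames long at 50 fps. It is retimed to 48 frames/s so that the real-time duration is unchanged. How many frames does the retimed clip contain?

159408 frames

Target frames = source frames × (target rate / source rate) = 166050 × (48)/(50) = 166050 × 24/25 = 159408.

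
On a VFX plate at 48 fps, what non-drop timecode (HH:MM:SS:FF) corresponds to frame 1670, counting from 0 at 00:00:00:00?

1670 ÷ 48 = 34 full seconds, remainder 38 frames.
34 s = 0 h 0 min 34 s.
Timecode: 00:00:34:38.

00:00:34:38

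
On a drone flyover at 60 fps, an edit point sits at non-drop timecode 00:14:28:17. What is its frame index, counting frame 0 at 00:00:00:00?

Total seconds to the label: (0 × 3600 + 14 × 60 + 28) = 868.
Frame index = 868 × 60 + 17 = 52097.

frame 52097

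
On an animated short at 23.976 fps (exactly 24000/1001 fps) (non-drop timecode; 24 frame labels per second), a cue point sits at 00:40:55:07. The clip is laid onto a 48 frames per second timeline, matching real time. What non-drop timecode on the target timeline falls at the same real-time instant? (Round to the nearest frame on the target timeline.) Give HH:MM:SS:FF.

Source frame index: (0×3600 + 40×60 + 55) × 24 + 7 = 58927.
Real time: 58927 / (24000/1001) = 58985927/24000 s.
Target frame: (58985927/24000) × (48) = 58985927/500 ≈ 117971.854 → 117972.
At 48 labels/s: frame 117972 → 00:40:57:36.

00:40:57:36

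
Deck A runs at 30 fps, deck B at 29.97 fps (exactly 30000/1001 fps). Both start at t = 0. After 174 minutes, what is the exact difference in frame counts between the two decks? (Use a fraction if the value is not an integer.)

313200/1001 frames

174 min = 10440 s.
A emits 30 × 10440 = 313200 frames; B emits 30000/1001 × 10440 = 313200000/1001.
Difference = 313200/1001 frames (≈ 312.8871); B is behind A.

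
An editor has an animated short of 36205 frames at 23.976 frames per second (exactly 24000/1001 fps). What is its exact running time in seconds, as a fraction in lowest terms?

7248241/4800 seconds

Running time = 36205 ÷ (24000/1001) = 36205 × 1001/24000 = 7248241/4800 s.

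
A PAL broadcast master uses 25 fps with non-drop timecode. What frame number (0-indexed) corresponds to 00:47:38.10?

frame 71460

Total seconds to the label: (0 × 3600 + 47 × 60 + 38) = 2858.
Frame index = 2858 × 25 + 10 = 71460.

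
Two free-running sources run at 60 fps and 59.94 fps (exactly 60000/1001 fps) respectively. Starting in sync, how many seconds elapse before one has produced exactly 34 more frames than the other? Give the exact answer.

17017/30 seconds

The gap grows by |60000/1001 − 60| = 60/1001 frames per second.
Time for a 34-frame gap: 34 ÷ (60/1001) = 17017/30 s.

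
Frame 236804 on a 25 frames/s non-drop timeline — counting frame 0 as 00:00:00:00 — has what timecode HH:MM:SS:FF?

236804 ÷ 25 = 9472 full seconds, remainder 4 frames.
9472 s = 2 h 37 min 52 s.
Timecode: 02:37:52:04.

02:37:52:04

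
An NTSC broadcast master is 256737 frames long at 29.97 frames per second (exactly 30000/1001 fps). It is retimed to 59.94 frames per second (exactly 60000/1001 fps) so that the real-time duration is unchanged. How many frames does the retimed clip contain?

513474 frames

Target frames = source frames × (target rate / source rate) = 256737 × (60000/1001)/(30000/1001) = 256737 × 2 = 513474.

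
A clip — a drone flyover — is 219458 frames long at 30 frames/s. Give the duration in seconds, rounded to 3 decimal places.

Running time = 219458 × 1/30 = 109729/15 s ≈ 7315.267 s.

7315.267 seconds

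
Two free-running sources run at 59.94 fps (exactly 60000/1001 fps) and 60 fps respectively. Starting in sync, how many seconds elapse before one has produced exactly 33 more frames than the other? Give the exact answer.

The gap grows by |60 − 60000/1001| = 60/1001 frames per second.
Time for a 33-frame gap: 33 ÷ (60/1001) = 550.55 s.

550.55 seconds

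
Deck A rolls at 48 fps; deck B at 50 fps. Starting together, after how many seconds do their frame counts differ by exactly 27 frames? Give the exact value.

The gap grows by |50 − 48| = 2 frames per second.
Time for a 27-frame gap: 27 ÷ (2) = 13.5 s.

13.5 seconds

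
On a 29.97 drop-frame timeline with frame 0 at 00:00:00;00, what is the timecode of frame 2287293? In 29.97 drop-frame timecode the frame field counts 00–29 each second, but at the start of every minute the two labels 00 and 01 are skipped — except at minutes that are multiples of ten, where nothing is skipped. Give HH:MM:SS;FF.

Ten DF minutes hold 17982 frames, so frame 2287293 lies in block 127 (frames 2283714–2301695) with 3579 frames into that block.
The block's first minute is 1800 frames and the rest 1798 each; 3579 frames reaches minute 1, so 127 × 18 + 1 × 2 = 2288 labels have been skipped so far.
Adding those back, label number 2287293 + 2288 = 2289581 at 30 labels/s is 76319 s + 11 f = 21 h 11 min 59 s frame 11, i.e. 21:11:59;11.

21:11:59;11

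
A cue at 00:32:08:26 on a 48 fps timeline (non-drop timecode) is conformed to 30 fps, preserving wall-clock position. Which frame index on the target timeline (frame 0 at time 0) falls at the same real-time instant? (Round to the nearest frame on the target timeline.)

Source frame index: (0×3600 + 32×60 + 8) × 48 + 26 = 92570.
Real time: 92570 / (48) = 46285/24 s.
Target frame: (46285/24) × (30) = 231425/4 ≈ 57856.250 → 57856.

frame 57856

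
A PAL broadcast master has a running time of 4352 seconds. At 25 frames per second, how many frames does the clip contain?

108800 frames

Frames = 4352 × 25 = 108800.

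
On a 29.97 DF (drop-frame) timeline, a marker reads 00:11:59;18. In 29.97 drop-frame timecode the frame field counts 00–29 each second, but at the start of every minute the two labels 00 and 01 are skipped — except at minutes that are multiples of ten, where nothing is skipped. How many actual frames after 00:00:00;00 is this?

21568

As if non-drop at 30 labels/s: (0 × 3600 + 11 × 60 + 59) × 30 + 18 = 21588.
Minute boundaries passed: 11; those not divisible by 10: 11 − 1 = 10; dropped labels = 2 × 10 = 20.
Actual frame index = 21588 − 20 = 21568.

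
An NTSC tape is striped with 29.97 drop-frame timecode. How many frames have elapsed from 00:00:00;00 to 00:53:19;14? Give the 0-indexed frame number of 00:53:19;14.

As if non-drop at 30 labels/s: (0 × 3600 + 53 × 60 + 19) × 30 + 14 = 95984.
Minute boundaries passed: 53; those not divisible by 10: 53 − 5 = 48; dropped labels = 2 × 48 = 96.
Actual frame index = 95984 − 96 = 95888.

95888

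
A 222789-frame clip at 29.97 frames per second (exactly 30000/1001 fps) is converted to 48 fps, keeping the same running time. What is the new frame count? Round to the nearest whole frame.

356819 frames

Frames at target rate = 222789 × (48) / (30000/1001) = 223011789/625 ≈ 356818.862.
Nearest whole frame: 356819.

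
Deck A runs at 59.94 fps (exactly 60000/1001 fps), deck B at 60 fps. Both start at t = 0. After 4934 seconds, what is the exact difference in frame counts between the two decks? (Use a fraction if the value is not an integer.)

A emits 60000/1001 × 4934 = 296040000/1001 frames; B emits 60 × 4934 = 296040.
Difference = 296040/1001 frames (≈ 295.7443); B is ahead of A.

296040/1001 frames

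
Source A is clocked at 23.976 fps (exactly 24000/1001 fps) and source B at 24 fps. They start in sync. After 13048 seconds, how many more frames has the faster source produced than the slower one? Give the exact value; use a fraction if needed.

44736/143 frames

A emits 24000/1001 × 13048 = 44736000/143 frames; B emits 24 × 13048 = 313152.
Difference = 44736/143 frames (≈ 312.8392); B is ahead of A.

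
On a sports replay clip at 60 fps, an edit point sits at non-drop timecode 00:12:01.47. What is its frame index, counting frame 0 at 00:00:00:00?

frame 43307

Total seconds to the label: (0 × 3600 + 12 × 60 + 1) = 721.
Frame index = 721 × 60 + 47 = 43307.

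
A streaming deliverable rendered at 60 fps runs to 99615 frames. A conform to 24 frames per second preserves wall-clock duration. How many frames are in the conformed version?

39846 frames

Target frames = source frames × (target rate / source rate) = 99615 × (24)/(60) = 99615 × 2/5 = 39846.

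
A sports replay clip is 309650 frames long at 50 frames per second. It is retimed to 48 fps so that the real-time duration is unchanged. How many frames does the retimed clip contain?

297264 frames

Target frames = source frames × (target rate / source rate) = 309650 × (48)/(50) = 309650 × 24/25 = 297264.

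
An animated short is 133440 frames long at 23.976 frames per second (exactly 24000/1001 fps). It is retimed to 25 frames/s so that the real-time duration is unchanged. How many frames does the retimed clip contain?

Target frames = source frames × (target rate / source rate) = 133440 × (25)/(24000/1001) = 133440 × 1001/960 = 139139.

139139 frames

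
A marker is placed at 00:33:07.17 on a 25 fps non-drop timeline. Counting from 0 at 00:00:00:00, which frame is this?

Total seconds to the label: (0 × 3600 + 33 × 60 + 7) = 1987.
Frame index = 1987 × 25 + 17 = 49692.

49692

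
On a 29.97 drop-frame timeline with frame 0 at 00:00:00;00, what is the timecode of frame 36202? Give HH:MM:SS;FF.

Ten DF minutes hold 17982 frames, so frame 36202 lies in block 2 (frames 35964–53945) with 238 frames into that block.
The block's first minute is 1800 frames and the rest 1798 each; 238 frames reaches minute 0, so 2 × 18 + 0 × 2 = 36 labels have been skipped so far.
Adding those back, label number 36202 + 36 = 36238 at 30 labels/s is 1207 s + 28 f = 0 h 20 min 7 s frame 28, i.e. 00:20:07;28.

00:20:07;28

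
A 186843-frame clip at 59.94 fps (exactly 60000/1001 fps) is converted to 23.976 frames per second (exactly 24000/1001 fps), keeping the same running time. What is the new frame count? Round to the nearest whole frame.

74737 frames

Frames at target rate = 186843 × (24000/1001) / (60000/1001) = 373686/5 ≈ 74737.200.
Nearest whole frame: 74737.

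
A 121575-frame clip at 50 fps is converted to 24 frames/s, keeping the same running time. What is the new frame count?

Target frames = source frames × (target rate / source rate) = 121575 × (24)/(50) = 121575 × 12/25 = 58356.

58356 frames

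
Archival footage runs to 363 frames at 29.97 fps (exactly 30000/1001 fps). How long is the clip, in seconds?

Running time = 363 / (30000/1001) = 12.1121 s.

12.1121 seconds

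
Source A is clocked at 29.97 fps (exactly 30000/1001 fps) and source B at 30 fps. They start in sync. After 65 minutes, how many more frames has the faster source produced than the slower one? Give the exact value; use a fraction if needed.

9000/77 frames

65 min = 3900 s.
A emits 30000/1001 × 3900 = 9000000/77 frames; B emits 30 × 3900 = 117000.
Difference = 9000/77 frames (≈ 116.8831); B is ahead of A.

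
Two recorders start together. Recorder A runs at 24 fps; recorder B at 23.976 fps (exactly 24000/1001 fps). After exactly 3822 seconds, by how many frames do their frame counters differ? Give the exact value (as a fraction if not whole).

A emits 24 × 3822 = 91728 frames; B emits 24000/1001 × 3822 = 1008000/11.
Difference = 1008/11 frames (≈ 91.6364); B is behind A.

1008/11 frames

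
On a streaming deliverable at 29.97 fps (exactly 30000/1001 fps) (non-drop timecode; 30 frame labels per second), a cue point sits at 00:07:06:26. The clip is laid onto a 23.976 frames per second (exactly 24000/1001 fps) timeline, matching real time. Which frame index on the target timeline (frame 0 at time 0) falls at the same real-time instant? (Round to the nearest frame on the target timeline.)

frame 10245

Source frame index: (0×3600 + 7×60 + 6) × 30 + 26 = 12806.
Real time: 12806 / (30000/1001) = 6409403/15000 s.
Target frame: (6409403/15000) × (24000/1001) = 51224/5 ≈ 10244.800 → 10245.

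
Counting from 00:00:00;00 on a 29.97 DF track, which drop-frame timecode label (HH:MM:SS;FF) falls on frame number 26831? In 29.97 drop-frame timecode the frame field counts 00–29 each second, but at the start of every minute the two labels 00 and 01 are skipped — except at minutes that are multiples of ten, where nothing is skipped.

Each 10-minute DF block holds 10 × 60 × 30 − 9 × 2 = 17982 frames. 26831 ÷ 17982 → 1 full block, remainder 8849.
Within the partial block the first minute is 1800 frames and each further minute 1798, so 4 further minute boundaries passed. Total skipped labels = 18 × 1 + 2 × 4 = 26.
Non-drop label index = 26831 + 26 = 26857; at 30 labels/s that is 00:14:55:07, i.e. DF 00:14:55;07.

00:14:55;07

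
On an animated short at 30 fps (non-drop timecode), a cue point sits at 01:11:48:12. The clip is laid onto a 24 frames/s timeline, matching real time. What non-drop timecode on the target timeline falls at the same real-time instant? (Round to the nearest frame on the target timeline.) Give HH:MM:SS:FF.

01:11:48:10

Source frame index: (1×3600 + 11×60 + 48) × 30 + 12 = 129252.
Real time: 129252 / (30) = 21542/5 s.
Target frame: (21542/5) × (24) = 517008/5 ≈ 103401.600 → 103402.
At 24 labels/s: frame 103402 → 01:11:48:10.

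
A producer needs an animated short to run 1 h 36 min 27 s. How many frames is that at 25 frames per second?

1 h 36 min 27 s = 5787 s.
Frames = 5787 × 25 = 144675.

144675 frames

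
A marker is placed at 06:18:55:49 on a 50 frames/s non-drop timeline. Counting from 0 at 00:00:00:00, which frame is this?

Total seconds to the label: (6 × 3600 + 18 × 60 + 55) = 22735.
Frame index = 22735 × 50 + 49 = 1136799.

frame 1136799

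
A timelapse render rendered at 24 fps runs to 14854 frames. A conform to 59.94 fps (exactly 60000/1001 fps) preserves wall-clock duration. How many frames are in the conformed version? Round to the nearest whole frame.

Frames at target rate = 14854 × (60000/1001) / (24) = 5305000/143 ≈ 37097.902.
Nearest whole frame: 37098.

37098 frames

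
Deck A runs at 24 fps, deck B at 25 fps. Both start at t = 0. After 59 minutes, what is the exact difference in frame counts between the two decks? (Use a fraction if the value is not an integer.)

59 min = 3540 s.
A emits 24 × 3540 = 84960 frames; B emits 25 × 3540 = 88500.
Difference = 3540 frames; B is ahead of A.

3540 frames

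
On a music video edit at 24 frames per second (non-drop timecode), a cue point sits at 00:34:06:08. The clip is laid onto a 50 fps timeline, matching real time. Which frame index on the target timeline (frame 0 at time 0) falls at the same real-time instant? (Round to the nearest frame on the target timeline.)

frame 102317

Source frame index: (0×3600 + 34×60 + 6) × 24 + 8 = 49112.
Real time: 49112 / (24) = 6139/3 s.
Target frame: (6139/3) × (50) = 306950/3 ≈ 102316.667 → 102317.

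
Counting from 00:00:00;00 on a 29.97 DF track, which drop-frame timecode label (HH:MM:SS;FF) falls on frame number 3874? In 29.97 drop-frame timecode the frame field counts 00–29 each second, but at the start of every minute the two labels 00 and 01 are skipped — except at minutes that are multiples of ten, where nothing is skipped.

Each 10-minute DF block holds 10 × 60 × 30 − 9 × 2 = 17982 frames. 3874 ÷ 17982 → 0 full blocks, remainder 3874.
Within the partial block the first minute is 1800 frames and each further minute 1798, so 2 further minute boundaries passed. Total skipped labels = 18 × 0 + 2 × 2 = 4.
Non-drop label index = 3874 + 4 = 3878; at 30 labels/s that is 00:02:09:08, i.e. DF 00:02:09;08.

00:02:09;08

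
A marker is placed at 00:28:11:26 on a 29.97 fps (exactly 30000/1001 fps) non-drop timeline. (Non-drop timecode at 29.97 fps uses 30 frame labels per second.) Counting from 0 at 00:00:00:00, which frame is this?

Total seconds to the label: (0 × 3600 + 28 × 60 + 11) = 1691.
Frame index = 1691 × 30 + 26 = 50756.

50756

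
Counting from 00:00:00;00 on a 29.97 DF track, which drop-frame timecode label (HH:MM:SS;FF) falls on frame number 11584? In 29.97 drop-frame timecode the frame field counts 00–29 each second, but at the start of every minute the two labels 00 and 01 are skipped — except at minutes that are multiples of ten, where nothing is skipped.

00:06:26;16

Each 10-minute DF block holds 10 × 60 × 30 − 9 × 2 = 17982 frames. 11584 ÷ 17982 → 0 full blocks, remainder 11584.
Within the partial block the first minute is 1800 frames and each further minute 1798, so 6 further minute boundaries passed. Total skipped labels = 18 × 0 + 2 × 6 = 12.
Non-drop label index = 11584 + 12 = 11596; at 30 labels/s that is 00:06:26:16, i.e. DF 00:06:26;16.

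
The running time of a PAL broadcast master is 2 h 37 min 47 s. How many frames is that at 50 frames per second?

473350 frames

2 h 37 min 47 s = 9467 s.
Frames = 9467 × 50 = 473350.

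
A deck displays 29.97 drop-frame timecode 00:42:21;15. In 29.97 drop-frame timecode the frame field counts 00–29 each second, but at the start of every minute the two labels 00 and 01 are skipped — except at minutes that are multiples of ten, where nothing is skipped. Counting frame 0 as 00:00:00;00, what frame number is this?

76169

As if non-drop at 30 labels/s: (0 × 3600 + 42 × 60 + 21) × 30 + 15 = 76245.
Minute boundaries passed: 42; those not divisible by 10: 42 − 4 = 38; dropped labels = 2 × 38 = 76.
Actual frame index = 76245 − 76 = 76169.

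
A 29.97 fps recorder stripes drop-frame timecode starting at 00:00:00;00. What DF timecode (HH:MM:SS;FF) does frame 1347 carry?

Each 10-minute DF block holds 10 × 60 × 30 − 9 × 2 = 17982 frames. 1347 ÷ 17982 → 0 full blocks, remainder 1347.
Within the partial block the first minute is 1800 frames and each further minute 1798, so 0 further minute boundaries passed. Total skipped labels = 18 × 0 + 2 × 0 = 0.
Non-drop label index = 1347 + 0 = 1347; at 30 labels/s that is 00:00:44:27, i.e. DF 00:00:44;27.

00:00:44;27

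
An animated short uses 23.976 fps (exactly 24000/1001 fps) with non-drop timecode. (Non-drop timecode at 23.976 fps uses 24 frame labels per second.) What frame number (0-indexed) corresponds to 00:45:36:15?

Total seconds to the label: (0 × 3600 + 45 × 60 + 36) = 2736.
Frame index = 2736 × 24 + 15 = 65679.

frame 65679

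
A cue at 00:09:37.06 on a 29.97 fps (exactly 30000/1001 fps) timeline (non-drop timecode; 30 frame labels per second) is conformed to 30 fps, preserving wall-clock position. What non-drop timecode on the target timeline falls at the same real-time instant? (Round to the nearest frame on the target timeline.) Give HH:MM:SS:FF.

Source frame index: (0×3600 + 9×60 + 37) × 30 + 6 = 17316.
Real time: 17316 / (30000/1001) = 1444443/2500 s.
Target frame: (1444443/2500) × (30) = 4333329/250 ≈ 17333.316 → 17333.
At 30 labels/s: frame 17333 → 00:09:37:23.

00:09:37:23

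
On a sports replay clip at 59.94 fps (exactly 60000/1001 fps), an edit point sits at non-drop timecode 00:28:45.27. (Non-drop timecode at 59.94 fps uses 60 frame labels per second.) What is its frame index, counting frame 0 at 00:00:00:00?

103527

Total seconds to the label: (0 × 3600 + 28 × 60 + 45) = 1725.
Frame index = 1725 × 60 + 27 = 103527.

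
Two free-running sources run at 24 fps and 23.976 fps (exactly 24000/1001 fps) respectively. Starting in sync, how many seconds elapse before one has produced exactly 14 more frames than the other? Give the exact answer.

7007/12 seconds

The gap grows by |24000/1001 − 24| = 24/1001 frames per second.
Time for a 14-frame gap: 14 ÷ (24/1001) = 7007/12 s.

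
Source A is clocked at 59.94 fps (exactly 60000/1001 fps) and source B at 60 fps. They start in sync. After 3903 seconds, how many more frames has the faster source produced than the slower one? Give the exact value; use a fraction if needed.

234180/1001 frames

A emits 60000/1001 × 3903 = 234180000/1001 frames; B emits 60 × 3903 = 234180.
Difference = 234180/1001 frames (≈ 233.9461); B is ahead of A.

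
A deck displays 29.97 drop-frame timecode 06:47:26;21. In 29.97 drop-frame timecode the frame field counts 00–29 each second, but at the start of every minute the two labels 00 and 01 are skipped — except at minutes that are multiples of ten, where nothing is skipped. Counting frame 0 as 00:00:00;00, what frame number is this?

Complete 10-minute blocks: 40, each 17982 frames → 719280.
Remaining 7 whole minutes in the current block: 1800 + 6 × 1798 = 12588 frames.
Within the current minute: 26 × 30 + 21 − 2 = 799 (labels ;00/;01 skipped at this minute). Total = 719280 + 12588 + 799 = 732667.

732667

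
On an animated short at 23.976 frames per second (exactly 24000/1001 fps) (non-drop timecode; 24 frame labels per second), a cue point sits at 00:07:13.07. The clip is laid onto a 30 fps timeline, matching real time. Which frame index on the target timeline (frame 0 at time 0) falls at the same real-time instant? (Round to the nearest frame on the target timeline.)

frame 13012

Source frame index: (0×3600 + 7×60 + 13) × 24 + 7 = 10399.
Real time: 10399 / (24000/1001) = 10409399/24000 s.
Target frame: (10409399/24000) × (30) = 10409399/800 ≈ 13011.749 → 13012.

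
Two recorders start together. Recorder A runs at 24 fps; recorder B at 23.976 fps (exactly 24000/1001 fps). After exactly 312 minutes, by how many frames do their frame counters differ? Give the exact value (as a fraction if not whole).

34560/77 frames

312 min = 18720 s.
A emits 24 × 18720 = 449280 frames; B emits 24000/1001 × 18720 = 34560000/77.
Difference = 34560/77 frames (≈ 448.8312); B is behind A.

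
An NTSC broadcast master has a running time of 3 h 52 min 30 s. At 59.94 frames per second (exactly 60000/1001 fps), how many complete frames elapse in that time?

836163 frames

3 h 52 min 30 s = 13950 s.
Frames = 13950 × 60000/1001 = 837000000/1001 ≈ 836163.8362.
Complete frames: 836163.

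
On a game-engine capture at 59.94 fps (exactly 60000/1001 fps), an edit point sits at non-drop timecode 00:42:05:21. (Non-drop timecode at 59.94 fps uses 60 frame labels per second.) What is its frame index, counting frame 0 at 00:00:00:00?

Total seconds to the label: (0 × 3600 + 42 × 60 + 5) = 2525.
Frame index = 2525 × 60 + 21 = 151521.

151521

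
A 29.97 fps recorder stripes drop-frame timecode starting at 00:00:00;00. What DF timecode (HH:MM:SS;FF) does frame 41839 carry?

Each 10-minute DF block holds 10 × 60 × 30 − 9 × 2 = 17982 frames. 41839 ÷ 17982 → 2 full blocks, remainder 5875.
Within the partial block the first minute is 1800 frames and each further minute 1798, so 3 further minute boundaries passed. Total skipped labels = 18 × 2 + 2 × 3 = 42.
Non-drop label index = 41839 + 42 = 41881; at 30 labels/s that is 00:23:16:01, i.e. DF 00:23:16;01.

00:23:16;01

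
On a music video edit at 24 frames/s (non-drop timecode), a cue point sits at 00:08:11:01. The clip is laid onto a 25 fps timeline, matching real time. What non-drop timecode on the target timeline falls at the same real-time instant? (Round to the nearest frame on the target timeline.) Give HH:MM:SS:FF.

00:08:11:01

Source frame index: (0×3600 + 8×60 + 11) × 24 + 1 = 11785.
Real time: 11785 / (24) = 11785/24 s.
Target frame: (11785/24) × (25) = 294625/24 ≈ 12276.042 → 12276.
At 25 labels/s: frame 12276 → 00:08:11:01.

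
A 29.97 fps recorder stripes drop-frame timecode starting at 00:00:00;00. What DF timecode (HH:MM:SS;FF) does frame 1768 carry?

Ten DF minutes hold 17982 frames, so frame 1768 lies in block 0 (frames 0–17981) with 1768 frames into that block.
The block's first minute is 1800 frames and the rest 1798 each; 1768 frames reaches minute 0, so 0 × 18 + 0 × 2 = 0 labels have been skipped so far.
Adding those back, label number 1768 + 0 = 1768 at 30 labels/s is 58 s + 28 f = 0 h 0 min 58 s frame 28, i.e. 00:00:58;28.

00:00:58;28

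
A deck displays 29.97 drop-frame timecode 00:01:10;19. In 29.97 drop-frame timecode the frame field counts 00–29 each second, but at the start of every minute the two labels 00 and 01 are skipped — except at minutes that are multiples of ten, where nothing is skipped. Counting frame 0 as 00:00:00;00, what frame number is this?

As if non-drop at 30 labels/s: (0 × 3600 + 1 × 60 + 10) × 30 + 19 = 2119.
Minute boundaries passed: 1; those not divisible by 10: 1 − 0 = 1; dropped labels = 2 × 1 = 2.
Actual frame index = 2119 − 2 = 2117.

2117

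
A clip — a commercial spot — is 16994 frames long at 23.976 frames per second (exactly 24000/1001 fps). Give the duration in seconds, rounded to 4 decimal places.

708.7914 seconds

Running time = 16994 × 1001/24000 = 8505497/12000 s ≈ 708.7914 s.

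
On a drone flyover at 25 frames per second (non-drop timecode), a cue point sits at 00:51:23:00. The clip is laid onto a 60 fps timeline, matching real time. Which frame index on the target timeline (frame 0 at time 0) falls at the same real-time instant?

Source frame index: (0×3600 + 51×60 + 23) × 25 + 0 = 77075.
Real time: 77075 / (25) = 3083 s.
Target frame: (3083) × (60) = 184980.

frame 184980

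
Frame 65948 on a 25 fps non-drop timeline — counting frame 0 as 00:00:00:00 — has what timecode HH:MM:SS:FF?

00:43:57:23

65948 ÷ 25 = 2637 full seconds, remainder 23 frames.
2637 s = 0 h 43 min 57 s.
Timecode: 00:43:57:23.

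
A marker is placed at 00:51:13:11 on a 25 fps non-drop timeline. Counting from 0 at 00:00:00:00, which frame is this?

Total seconds to the label: (0 × 3600 + 51 × 60 + 13) = 3073.
Frame index = 3073 × 25 + 11 = 76836.

frame 76836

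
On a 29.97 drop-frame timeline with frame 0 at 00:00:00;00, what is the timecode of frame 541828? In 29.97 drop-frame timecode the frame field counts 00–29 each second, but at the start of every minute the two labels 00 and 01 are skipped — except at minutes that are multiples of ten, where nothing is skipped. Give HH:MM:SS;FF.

05:01:19;00

Each 10-minute DF block holds 10 × 60 × 30 − 9 × 2 = 17982 frames. 541828 ÷ 17982 → 30 full blocks, remainder 2368.
Within the partial block the first minute is 1800 frames and each further minute 1798, so 1 further minute boundary passed. Total skipped labels = 18 × 30 + 2 × 1 = 542.
Non-drop label index = 541828 + 542 = 542370; at 30 labels/s that is 05:01:19:00, i.e. DF 05:01:19;00.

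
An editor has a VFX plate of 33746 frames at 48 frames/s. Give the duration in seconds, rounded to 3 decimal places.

703.042 seconds

Running time = 33746 × 1/48 = 16873/24 s ≈ 703.042 s.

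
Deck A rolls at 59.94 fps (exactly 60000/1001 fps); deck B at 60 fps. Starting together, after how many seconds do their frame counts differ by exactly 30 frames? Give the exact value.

The gap grows by |60 − 60000/1001| = 60/1001 frames per second.
Time for a 30-frame gap: 30 ÷ (60/1001) = 500.5 s.

500.5 seconds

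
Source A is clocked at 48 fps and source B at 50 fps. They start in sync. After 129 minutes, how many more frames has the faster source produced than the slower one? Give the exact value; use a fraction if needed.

15480 frames

129 min = 7740 s.
A emits 48 × 7740 = 371520 frames; B emits 50 × 7740 = 387000.
Difference = 15480 frames; B is ahead of A.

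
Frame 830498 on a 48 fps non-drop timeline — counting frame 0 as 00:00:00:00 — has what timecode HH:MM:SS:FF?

830498 ÷ 48 = 17302 full seconds, remainder 2 frames.
17302 s = 4 h 48 min 22 s.
Timecode: 04:48:22:02.

04:48:22:02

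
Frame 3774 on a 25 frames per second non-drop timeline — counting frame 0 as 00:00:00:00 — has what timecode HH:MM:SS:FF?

00:02:30:24

3774 ÷ 25 = 150 full seconds, remainder 24 frames.
150 s = 0 h 2 min 30 s.
Timecode: 00:02:30:24.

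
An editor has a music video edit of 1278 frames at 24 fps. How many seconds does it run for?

Running time = 1278 / (24) = 53.25 s.

53.25 seconds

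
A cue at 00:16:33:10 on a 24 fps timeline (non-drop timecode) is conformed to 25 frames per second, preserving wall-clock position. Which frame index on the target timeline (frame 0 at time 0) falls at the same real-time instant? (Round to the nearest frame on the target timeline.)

Source frame index: (0×3600 + 16×60 + 33) × 24 + 10 = 23842.
Real time: 23842 / (24) = 11921/12 s.
Target frame: (11921/12) × (25) = 298025/12 ≈ 24835.417 → 24835.

frame 24835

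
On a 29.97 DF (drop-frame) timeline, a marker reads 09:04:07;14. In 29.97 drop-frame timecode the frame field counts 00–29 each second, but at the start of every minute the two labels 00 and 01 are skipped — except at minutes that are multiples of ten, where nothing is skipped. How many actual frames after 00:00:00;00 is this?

Complete 10-minute blocks: 54, each 17982 frames → 971028.
Remaining 4 whole minutes in the current block: 1800 + 3 × 1798 = 7194 frames.
Within the current minute: 7 × 30 + 14 − 2 = 222 (labels ;00/;01 skipped at this minute). Total = 971028 + 7194 + 222 = 978444.

978444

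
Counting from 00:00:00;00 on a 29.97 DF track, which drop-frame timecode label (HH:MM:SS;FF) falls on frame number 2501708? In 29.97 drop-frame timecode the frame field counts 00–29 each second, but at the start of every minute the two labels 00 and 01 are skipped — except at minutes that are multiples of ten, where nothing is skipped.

Each 10-minute DF block holds 10 × 60 × 30 − 9 × 2 = 17982 frames. 2501708 ÷ 17982 → 139 full blocks, remainder 2210.
Within the partial block the first minute is 1800 frames and each further minute 1798, so 1 further minute boundary passed. Total skipped labels = 18 × 139 + 2 × 1 = 2504.
Non-drop label index = 2501708 + 2504 = 2504212; at 30 labels/s that is 23:11:13:22, i.e. DF 23:11:13;22.

23:11:13;22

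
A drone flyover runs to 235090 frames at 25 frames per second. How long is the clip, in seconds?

9403.6 seconds

Running time = 235090 / (25) = 9403.6 s.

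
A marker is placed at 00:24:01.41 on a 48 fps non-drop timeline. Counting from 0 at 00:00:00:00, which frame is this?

Total seconds to the label: (0 × 3600 + 24 × 60 + 1) = 1441.
Frame index = 1441 × 48 + 41 = 69209.

69209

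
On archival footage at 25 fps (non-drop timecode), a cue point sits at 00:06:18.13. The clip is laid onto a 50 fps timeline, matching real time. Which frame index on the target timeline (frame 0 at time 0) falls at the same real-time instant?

frame 18926

Source frame index: (0×3600 + 6×60 + 18) × 25 + 13 = 9463.
Real time: 9463 / (25) = 9463/25 s.
Target frame: (9463/25) × (50) = 18926.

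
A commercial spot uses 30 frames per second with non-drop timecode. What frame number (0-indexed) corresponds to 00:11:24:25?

Total seconds to the label: (0 × 3600 + 11 × 60 + 24) = 684.
Frame index = 684 × 30 + 25 = 20545.

frame 20545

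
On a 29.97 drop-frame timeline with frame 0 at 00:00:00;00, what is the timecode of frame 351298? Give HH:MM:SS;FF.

Each 10-minute DF block holds 10 × 60 × 30 − 9 × 2 = 17982 frames. 351298 ÷ 17982 → 19 full blocks, remainder 9640.
Within the partial block the first minute is 1800 frames and each further minute 1798, so 5 further minute boundaries passed. Total skipped labels = 18 × 19 + 2 × 5 = 352.
Non-drop label index = 351298 + 352 = 351650; at 30 labels/s that is 03:15:21:20, i.e. DF 03:15:21;20.

03:15:21;20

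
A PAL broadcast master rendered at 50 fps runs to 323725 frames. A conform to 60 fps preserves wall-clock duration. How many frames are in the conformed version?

Target frames = source frames × (target rate / source rate) = 323725 × (60)/(50) = 323725 × 6/5 = 388470.

388470 frames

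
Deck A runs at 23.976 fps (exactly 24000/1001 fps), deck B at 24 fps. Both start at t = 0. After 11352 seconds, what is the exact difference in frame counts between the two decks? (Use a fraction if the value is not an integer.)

24768/91 frames

A emits 24000/1001 × 11352 = 24768000/91 frames; B emits 24 × 11352 = 272448.
Difference = 24768/91 frames (≈ 272.1758); B is ahead of A.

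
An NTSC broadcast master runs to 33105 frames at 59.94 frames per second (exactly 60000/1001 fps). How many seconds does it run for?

552.30175 seconds

Running time = 33105 / (60000/1001) = 552.30175 s.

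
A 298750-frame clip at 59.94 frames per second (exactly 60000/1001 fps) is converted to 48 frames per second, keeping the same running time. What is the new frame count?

Target frames = source frames × (target rate / source rate) = 298750 × (48)/(60000/1001) = 298750 × 1001/1250 = 239239.

239239 frames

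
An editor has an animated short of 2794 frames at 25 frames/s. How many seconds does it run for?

111.76 seconds

Running time = 2794 / (25) = 111.76 s.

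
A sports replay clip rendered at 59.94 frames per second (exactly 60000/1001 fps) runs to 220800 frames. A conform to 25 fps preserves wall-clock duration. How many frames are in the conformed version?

92092 frames

Target frames = source frames × (target rate / source rate) = 220800 × (25)/(60000/1001) = 220800 × 1001/2400 = 92092.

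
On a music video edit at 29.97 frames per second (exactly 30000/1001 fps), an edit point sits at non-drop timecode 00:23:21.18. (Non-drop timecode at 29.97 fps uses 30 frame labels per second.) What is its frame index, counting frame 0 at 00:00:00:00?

42048

Total seconds to the label: (0 × 3600 + 23 × 60 + 21) = 1401.
Frame index = 1401 × 30 + 18 = 42048.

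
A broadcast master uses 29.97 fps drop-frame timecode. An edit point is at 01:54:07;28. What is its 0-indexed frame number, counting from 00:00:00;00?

205232

As if non-drop at 30 labels/s: (1 × 3600 + 54 × 60 + 7) × 30 + 28 = 205438.
Minute boundaries passed: 114; those not divisible by 10: 114 − 11 = 103; dropped labels = 2 × 103 = 206.
Actual frame index = 205438 − 206 = 205232.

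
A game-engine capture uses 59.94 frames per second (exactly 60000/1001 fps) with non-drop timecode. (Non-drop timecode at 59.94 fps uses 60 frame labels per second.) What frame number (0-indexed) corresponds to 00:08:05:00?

Total seconds to the label: (0 × 3600 + 8 × 60 + 5) = 485.
Frame index = 485 × 60 + 0 = 29100.

29100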